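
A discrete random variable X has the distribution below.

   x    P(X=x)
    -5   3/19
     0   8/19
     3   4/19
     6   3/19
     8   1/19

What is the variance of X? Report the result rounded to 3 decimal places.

13.429

E[X] = (3/19)·(-5) + (8/19)·0 + (4/19)·3 + (3/19)·6 + (1/19)·8 = 23/19
E[X²] = (3/19)·25 + (8/19)·0 + (4/19)·9 + (3/19)·36 + (1/19)·64 = 283/19
Var(X) = 283/19 − (23/19)² = 4848/361 ≈ 13.429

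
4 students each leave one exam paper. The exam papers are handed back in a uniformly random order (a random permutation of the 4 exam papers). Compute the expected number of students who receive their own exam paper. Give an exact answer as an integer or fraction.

1

Let Xᵢ = 1 if person i gets their own exam paper. For each i, P(Xᵢ=1) = 1/4.
By linearity of expectation, E[X₁+…+X_4] = 4·(1/4) = 1.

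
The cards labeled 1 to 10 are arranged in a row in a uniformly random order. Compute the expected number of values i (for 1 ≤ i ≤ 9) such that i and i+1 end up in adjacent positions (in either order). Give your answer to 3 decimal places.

1.800

For each i ∈ {1,…,9}, let Xᵢ = 1 if i and i+1 are adjacent. P(Xᵢ=1) = 2·(10−1)!/10! = 2/10.
By linearity, E[ΣXᵢ] = (9)·(2/10) = 9/5.
≈ 1.800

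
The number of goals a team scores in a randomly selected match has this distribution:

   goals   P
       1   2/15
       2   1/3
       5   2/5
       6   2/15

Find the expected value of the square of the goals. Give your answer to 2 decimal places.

E[X²] = (2/15)·1 + (1/3)·4 + (2/5)·25 + (2/15)·36
     = 244/15 ≈ 16.27

16.27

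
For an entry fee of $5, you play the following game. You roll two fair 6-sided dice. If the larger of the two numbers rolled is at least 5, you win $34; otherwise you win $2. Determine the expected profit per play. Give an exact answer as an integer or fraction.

133/9 dollars

E[payout] = (4/9)·2 + (5/9)·34 = 178/9
Expected profit = 178/9 − 5 = 133/9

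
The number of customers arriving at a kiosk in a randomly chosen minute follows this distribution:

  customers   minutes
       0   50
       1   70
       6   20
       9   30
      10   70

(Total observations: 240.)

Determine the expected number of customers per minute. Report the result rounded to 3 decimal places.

Total = 240, so P(customers=0) = 50/240, etc.
E[X] = (5/24)·0 + (7/24)·1 + (1/12)·6 + (1/8)·9 + (7/24)·10
     = 29/6 ≈ 4.833

4.833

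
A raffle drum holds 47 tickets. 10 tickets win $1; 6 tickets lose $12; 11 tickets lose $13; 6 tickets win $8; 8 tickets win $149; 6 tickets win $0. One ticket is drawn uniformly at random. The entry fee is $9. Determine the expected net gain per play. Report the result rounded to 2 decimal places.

E[payout] = (10/47)·1 + (6/47)·(-12) + (11/47)·(-13) + (6/47)·8 + (8/47)·149 + (6/47)·0 = 1035/47
Expected profit = 1035/47 − 9 = 612/47 ≈ $13.02

$13.02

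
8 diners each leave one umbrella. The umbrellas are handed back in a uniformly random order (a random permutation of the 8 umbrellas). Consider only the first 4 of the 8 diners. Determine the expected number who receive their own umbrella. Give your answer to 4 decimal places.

0.5000

Let Xᵢ = 1 if person i gets their own umbrella. For each i, P(Xᵢ=1) = 1/8.
By linearity of expectation, E[X₁+…+X_4] = 4·(1/8) = 1/2.
≈ 0.5000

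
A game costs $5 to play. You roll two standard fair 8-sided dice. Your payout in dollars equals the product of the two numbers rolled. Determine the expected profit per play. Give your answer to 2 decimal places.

Distribution of the product of the two numbers rolled: 1 w.p. 1/64, 2 w.p. 1/32, 3 w.p. 1/32, 4 w.p. 3/64, 5 w.p. 1/32, 6 w.p. 1/16, …
E[payout] = (1/64)·1 + (1/32)·2 + (1/32)·3 + (3/64)·4 + (1/32)·5 + (1/16)·6 + (1/32)·7 + (1/16)·8 + (1/64)·9 + (1/32)·10 + (1/16)·12 + (1/32)·14 + (1/32)·15 + (3/64)·16 + (1/32)·18 + (1/32)·20 + (1/32)·21 + (1/16)·24 + (1/64)·25 + (1/32)·28 + (1/32)·30 + (1/32)·32 + (1/32)·35 + (1/64)·36 + (1/32)·40 + (1/32)·42 + (1/32)·48 + (1/64)·49 + (1/32)·56 + (1/64)·64 = 81/4
Expected profit = 81/4 − 5 = 61/4 ≈ $15.25

$15.25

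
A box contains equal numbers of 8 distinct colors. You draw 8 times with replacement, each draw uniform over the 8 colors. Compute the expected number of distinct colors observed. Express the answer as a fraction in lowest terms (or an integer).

11012415/2097152

Let Xⱼ=1 if type j appears at least once. P(Xⱼ=1) = 1 − ((8−1)/8)^8 = 11012415/16777216.
E[#distinct] = 8·11012415/16777216 = 11012415/2097152.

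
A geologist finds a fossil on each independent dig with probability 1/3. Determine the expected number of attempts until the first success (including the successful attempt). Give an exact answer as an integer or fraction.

3

For a geometric distribution, E[trials] = 1/p = 1/(1/3) = 3.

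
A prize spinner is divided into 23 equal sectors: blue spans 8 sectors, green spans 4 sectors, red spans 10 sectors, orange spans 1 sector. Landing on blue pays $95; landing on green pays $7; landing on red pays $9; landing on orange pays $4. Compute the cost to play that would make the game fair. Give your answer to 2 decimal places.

$38.35

E[payout] = (8/23)·95 + (4/23)·7 + (10/23)·9 + (1/23)·4 = 882/23
Fair fee = E[payout] = 882/23 ≈ $38.35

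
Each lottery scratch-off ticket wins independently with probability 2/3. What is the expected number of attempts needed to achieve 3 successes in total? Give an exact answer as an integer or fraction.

9/2

By linearity (sum of 3 independent geometric waits), E[trials] = 3/p = 3/(2/3) = 9/2.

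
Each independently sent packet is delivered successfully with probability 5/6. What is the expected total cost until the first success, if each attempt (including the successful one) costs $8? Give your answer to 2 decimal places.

E[#attempts] = 1/p = 6/5; E[cost] = 8·6/5 = 48/5.
≈ 9.60

$9.60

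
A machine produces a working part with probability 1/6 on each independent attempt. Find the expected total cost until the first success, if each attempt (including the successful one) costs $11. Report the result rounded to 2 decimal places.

E[#attempts] = 1/p = 6; E[cost] = 11·6 = 66.
≈ 66.00

$66.00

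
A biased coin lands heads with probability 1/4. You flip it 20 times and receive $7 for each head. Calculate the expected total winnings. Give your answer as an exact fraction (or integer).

$35

E[#heads] = 20·1/4 = 5 (linearity over flips).
E[winnings] = 7·5 = 35.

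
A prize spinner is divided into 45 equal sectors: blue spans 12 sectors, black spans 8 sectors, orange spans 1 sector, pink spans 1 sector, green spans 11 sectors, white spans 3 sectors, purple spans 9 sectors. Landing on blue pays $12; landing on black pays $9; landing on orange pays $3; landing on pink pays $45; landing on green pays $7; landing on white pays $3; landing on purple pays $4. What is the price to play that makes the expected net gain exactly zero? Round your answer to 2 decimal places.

$8.58

E[payout] = (12/45)·12 + (8/45)·9 + (1/45)·3 + (1/45)·45 + (11/45)·7 + (3/45)·3 + (9/45)·4 = 386/45
Fair fee = E[payout] = 386/45 ≈ $8.58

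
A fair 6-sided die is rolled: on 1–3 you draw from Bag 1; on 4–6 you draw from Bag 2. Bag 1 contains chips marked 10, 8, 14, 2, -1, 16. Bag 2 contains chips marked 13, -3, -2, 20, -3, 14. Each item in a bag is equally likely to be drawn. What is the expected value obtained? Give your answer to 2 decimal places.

E[X | Bag 1] = (10 + 8 + 14 + 2 − 1 + 16)/6 = 49/6
E[X | Bag 2] = (13 − 3 − 2 + 20 − 3 + 14)/6 = 13/2
E[X] = (1/2)·49/6 + (1/2)·13/2 = 22/3 ≈ 7.33

7.33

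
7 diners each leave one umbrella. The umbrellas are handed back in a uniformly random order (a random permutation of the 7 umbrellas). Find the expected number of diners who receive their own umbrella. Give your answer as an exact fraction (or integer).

Let Xᵢ = 1 if person i gets their own umbrella. For each i, P(Xᵢ=1) = 1/7.
By linearity of expectation, E[X₁+…+X_7] = 7·(1/7) = 1.

1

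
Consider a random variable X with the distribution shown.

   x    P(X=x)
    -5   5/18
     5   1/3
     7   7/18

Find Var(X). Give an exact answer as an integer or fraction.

76/3

E[X] = (5/18)·(-5) + (1/3)·5 + (7/18)·7 = 3
E[X²] = (5/18)·25 + (1/3)·25 + (7/18)·49 = 103/3
Var(X) = 103/3 − (3)² = 76/3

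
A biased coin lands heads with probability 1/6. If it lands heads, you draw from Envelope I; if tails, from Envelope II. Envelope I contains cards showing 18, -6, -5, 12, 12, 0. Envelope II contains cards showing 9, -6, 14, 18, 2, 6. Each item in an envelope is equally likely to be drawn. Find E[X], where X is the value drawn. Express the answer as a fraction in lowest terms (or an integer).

41/6

E[X | Envelope I] = (18 − 6 − 5 + 12 + 12 + 0)/6 = 31/6
E[X | Envelope II] = (9 − 6 + 14 + 18 + 2 + 6)/6 = 43/6
E[X] = (1/6)·31/6 + (5/6)·43/6 = 41/6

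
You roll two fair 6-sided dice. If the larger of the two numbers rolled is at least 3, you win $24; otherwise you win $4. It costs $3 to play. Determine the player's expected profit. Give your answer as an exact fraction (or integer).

169/9 dollars

E[payout] = (1/9)·4 + (8/9)·24 = 196/9
Expected profit = 196/9 − 3 = 169/9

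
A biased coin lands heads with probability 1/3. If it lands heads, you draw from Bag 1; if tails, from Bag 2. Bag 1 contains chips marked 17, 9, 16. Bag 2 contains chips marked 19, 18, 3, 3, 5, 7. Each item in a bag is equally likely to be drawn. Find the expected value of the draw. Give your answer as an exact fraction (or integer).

E[X | Bag 1] = (17 + 9 + 16)/3 = 14
E[X | Bag 2] = (19 + 18 + 3 + 3 + 5 + 7)/6 = 55/6
E[X] = (1/3)·14 + (2/3)·55/6 = 97/9

97/9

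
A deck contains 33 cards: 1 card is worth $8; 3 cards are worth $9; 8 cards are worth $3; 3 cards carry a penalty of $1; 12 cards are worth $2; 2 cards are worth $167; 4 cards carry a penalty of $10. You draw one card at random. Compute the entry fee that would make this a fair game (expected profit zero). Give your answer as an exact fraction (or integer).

E[payout] = (1/33)·8 + (3/33)·9 + (8/33)·3 + (3/33)·(-1) + (12/33)·2 + (2/33)·167 + (4/33)·(-10) = 34/3
Fair fee = E[payout] = 34/3

34/3 dollars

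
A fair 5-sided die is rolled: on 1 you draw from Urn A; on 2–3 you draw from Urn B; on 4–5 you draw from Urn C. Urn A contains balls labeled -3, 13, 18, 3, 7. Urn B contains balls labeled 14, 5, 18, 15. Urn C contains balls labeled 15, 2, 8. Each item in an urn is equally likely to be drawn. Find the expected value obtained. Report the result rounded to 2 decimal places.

E[X | Urn A] = (-3 + 13 + 18 + 3 + 7)/5 = 38/5
E[X | Urn B] = (14 + 5 + 18 + 15)/4 = 13
E[X | Urn C] = (15 + 2 + 8)/3 = 25/3
E[X] = (1/5)·38/5 + (2/5)·13 + (2/5)·25/3 = 754/75 ≈ 10.05

10.05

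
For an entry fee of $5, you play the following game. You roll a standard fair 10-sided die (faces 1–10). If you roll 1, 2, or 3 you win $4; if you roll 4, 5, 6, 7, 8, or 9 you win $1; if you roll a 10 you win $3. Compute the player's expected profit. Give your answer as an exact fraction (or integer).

-29/10 dollars

E[payout] = (3/5)·1 + (1/10)·3 + (3/10)·4 = 21/10
Expected profit = 21/10 − 5 = -29/10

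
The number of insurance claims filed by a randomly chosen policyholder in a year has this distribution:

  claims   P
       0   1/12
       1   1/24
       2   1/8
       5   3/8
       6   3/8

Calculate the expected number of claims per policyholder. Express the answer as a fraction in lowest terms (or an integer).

E[X] = (1/12)·0 + (1/24)·1 + (1/8)·2 + (3/8)·5 + (3/8)·6
     = 53/12

53/12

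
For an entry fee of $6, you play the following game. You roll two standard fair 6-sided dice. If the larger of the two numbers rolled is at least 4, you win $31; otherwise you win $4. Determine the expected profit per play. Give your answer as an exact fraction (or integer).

E[payout] = (1/4)·4 + (3/4)·31 = 97/4
Expected profit = 97/4 − 6 = 73/4

73/4 dollars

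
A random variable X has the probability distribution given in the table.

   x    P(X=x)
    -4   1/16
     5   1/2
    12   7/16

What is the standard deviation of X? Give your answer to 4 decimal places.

4.5000

E[X] = 15/2, E[X²] = 153/2
Var(X) = E[X²] − (E[X])² = 153/2 − 225/4 = 81/4
SD(X) = √(81/4) ≈ 4.5000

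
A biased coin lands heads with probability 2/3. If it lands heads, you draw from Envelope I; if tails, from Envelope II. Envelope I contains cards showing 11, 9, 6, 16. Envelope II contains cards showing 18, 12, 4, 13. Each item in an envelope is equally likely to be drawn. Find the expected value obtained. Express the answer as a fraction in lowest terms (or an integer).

131/12

E[X | Envelope I] = (11 + 9 + 6 + 16)/4 = 21/2
E[X | Envelope II] = (18 + 12 + 4 + 13)/4 = 47/4
E[X] = (2/3)·21/2 + (1/3)·47/4 = 131/12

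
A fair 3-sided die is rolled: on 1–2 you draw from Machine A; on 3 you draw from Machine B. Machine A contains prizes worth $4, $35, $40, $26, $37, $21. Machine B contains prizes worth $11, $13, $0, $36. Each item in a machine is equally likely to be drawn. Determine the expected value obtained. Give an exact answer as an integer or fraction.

208/9 dollars

E[X | Machine A] = (4 + 35 + 40 + 26 + 37 + 21)/6 = 163/6
E[X | Machine B] = (11 + 13 + 0 + 36)/4 = 15
E[X] = (2/3)·163/6 + (1/3)·15 = 208/9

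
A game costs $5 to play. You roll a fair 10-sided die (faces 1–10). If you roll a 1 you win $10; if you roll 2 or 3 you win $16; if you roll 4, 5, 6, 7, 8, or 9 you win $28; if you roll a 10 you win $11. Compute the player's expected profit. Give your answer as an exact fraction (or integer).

171/10 dollars

E[payout] = (1/10)·10 + (1/10)·11 + (1/5)·16 + (3/5)·28 = 221/10
Expected profit = 221/10 − 5 = 171/10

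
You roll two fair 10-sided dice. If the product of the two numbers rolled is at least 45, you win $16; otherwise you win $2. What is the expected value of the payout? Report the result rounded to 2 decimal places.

$5.64

E[payout] = (37/50)·2 + (13/50)·16 = 141/25
≈ $5.64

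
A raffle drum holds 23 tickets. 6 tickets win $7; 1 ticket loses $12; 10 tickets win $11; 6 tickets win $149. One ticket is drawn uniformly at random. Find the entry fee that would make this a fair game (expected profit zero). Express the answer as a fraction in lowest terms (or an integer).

E[payout] = (6/23)·7 + (1/23)·(-12) + (10/23)·11 + (6/23)·149 = 1034/23
Fair fee = E[payout] = 1034/23

1034/23 dollars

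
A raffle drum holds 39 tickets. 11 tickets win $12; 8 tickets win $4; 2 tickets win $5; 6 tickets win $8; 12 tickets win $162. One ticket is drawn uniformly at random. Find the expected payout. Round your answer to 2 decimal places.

E[payout] = (11/39)·12 + (8/39)·4 + (2/39)·5 + (6/39)·8 + (12/39)·162 = 722/13
≈ $55.54

$55.54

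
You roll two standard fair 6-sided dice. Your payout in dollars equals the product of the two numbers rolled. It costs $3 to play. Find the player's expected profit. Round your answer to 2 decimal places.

$9.25

Distribution of the product of the two numbers rolled: 1 w.p. 1/36, 2 w.p. 1/18, 3 w.p. 1/18, 4 w.p. 1/12, 5 w.p. 1/18, 6 w.p. 1/9, …
E[payout] = (1/36)·1 + (1/18)·2 + (1/18)·3 + (1/12)·4 + (1/18)·5 + (1/9)·6 + (1/18)·8 + (1/36)·9 + (1/18)·10 + (1/9)·12 + (1/18)·15 + (1/36)·16 + (1/18)·18 + (1/18)·20 + (1/18)·24 + (1/36)·25 + (1/18)·30 + (1/36)·36 = 49/4
Expected profit = 49/4 − 3 = 37/4 ≈ $9.25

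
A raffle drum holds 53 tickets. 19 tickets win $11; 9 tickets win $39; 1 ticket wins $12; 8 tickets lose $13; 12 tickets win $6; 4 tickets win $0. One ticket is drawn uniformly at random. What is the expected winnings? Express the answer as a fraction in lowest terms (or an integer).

E[payout] = (19/53)·11 + (9/53)·39 + (1/53)·12 + (8/53)·(-13) + (12/53)·6 + (4/53)·0 = 540/53

540/53 dollars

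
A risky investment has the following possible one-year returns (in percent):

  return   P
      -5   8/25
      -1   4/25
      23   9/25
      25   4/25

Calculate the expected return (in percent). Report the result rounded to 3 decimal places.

E[X] = (8/25)·(-5) + (4/25)·(-1) + (9/25)·23 + (4/25)·25
     = 263/25 ≈ 10.520

10.520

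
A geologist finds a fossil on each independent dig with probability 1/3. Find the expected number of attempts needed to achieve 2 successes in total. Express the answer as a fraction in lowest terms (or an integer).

6

By linearity (sum of 2 independent geometric waits), E[trials] = 2/p = 2/(1/3) = 6.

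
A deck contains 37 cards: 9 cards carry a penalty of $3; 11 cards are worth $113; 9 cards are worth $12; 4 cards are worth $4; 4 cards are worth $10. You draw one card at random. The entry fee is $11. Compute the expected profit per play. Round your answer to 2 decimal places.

$26.30

E[payout] = (9/37)·(-3) + (11/37)·113 + (9/37)·12 + (4/37)·4 + (4/37)·10 = 1380/37
Expected profit = 1380/37 − 11 = 973/37 ≈ $26.30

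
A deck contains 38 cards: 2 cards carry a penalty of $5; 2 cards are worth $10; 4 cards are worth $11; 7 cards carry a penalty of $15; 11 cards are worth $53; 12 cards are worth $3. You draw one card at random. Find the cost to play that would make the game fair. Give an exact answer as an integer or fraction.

E[payout] = (2/38)·(-5) + (2/38)·10 + (4/38)·11 + (7/38)·(-15) + (11/38)·53 + (12/38)·3 = 284/19
Fair fee = E[payout] = 284/19

284/19 dollars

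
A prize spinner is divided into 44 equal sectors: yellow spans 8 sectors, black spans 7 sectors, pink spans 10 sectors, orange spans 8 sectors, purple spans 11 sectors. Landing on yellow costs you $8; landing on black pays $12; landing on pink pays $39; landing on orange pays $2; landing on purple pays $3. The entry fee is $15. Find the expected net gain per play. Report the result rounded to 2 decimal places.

-$4.57

E[payout] = (8/44)·(-8) + (7/44)·12 + (10/44)·39 + (8/44)·2 + (11/44)·3 = 459/44
Expected profit = 459/44 − 15 = -201/44 ≈ -$4.57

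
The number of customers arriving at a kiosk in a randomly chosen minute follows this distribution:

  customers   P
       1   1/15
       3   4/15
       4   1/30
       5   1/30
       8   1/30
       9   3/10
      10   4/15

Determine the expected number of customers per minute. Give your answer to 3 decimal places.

E[X] = (1/15)·1 + (4/15)·3 + (1/30)·4 + (1/30)·5 + (1/30)·8 + (3/10)·9 + (4/15)·10
     = 34/5 ≈ 6.800

6.800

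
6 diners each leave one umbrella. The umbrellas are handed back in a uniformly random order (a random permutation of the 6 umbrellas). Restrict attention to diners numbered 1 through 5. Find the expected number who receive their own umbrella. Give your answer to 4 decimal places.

0.8333

Let Xᵢ = 1 if person i gets their own umbrella. For each i, P(Xᵢ=1) = 1/6.
By linearity of expectation, E[X₁+…+X_5] = 5·(1/6) = 5/6.
≈ 0.8333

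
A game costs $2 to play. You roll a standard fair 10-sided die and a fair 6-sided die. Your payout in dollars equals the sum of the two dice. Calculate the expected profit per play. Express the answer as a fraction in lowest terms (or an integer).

Distribution of the sum of the two dice: 2 w.p. 1/60, 3 w.p. 1/30, 4 w.p. 1/20, 5 w.p. 1/15, 6 w.p. 1/12, 7 w.p. 1/10, …
E[payout] = (1/60)·2 + (1/30)·3 + (1/20)·4 + (1/15)·5 + (1/12)·6 + (1/10)·7 + (1/10)·8 + (1/10)·9 + (1/10)·10 + (1/10)·11 + (1/12)·12 + (1/15)·13 + (1/20)·14 + (1/30)·15 + (1/60)·16 = 9
Expected profit = 9 − 2 = 7

$7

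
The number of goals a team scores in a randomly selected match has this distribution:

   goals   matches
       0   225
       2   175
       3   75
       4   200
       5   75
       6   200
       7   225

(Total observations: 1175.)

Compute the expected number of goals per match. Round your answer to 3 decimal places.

3.851

Total = 1175, so P(goals=0) = 225/1175, etc.
E[X] = (9/47)·0 + (7/47)·2 + (3/47)·3 + (8/47)·4 + (3/47)·5 + (8/47)·6 + (9/47)·7
     = 181/47 ≈ 3.851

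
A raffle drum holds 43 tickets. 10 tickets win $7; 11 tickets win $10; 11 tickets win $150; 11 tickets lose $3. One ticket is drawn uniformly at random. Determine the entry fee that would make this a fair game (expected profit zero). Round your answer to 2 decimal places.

$41.79

E[payout] = (10/43)·7 + (11/43)·10 + (11/43)·150 + (11/43)·(-3) = 1797/43
Fair fee = E[payout] = 1797/43 ≈ $41.79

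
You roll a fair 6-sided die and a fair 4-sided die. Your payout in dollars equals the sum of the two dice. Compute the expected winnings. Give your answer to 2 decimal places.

$6.00

Distribution of the sum of the two dice: 2 w.p. 1/24, 3 w.p. 1/12, 4 w.p. 1/8, 5 w.p. 1/6, 6 w.p. 1/6, 7 w.p. 1/6, …
E[payout] = (1/24)·2 + (1/12)·3 + (1/8)·4 + (1/6)·5 + (1/6)·6 + (1/6)·7 + (1/8)·8 + (1/12)·9 + (1/24)·10 = 6
≈ $6.00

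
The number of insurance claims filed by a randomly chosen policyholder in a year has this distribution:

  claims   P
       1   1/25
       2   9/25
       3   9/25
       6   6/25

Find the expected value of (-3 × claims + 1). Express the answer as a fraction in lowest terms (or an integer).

E[-3x+1] = (1/25)·(-2) + (9/25)·(-5) + (9/25)·(-8) + (6/25)·(-17)
     = -221/25

-221/25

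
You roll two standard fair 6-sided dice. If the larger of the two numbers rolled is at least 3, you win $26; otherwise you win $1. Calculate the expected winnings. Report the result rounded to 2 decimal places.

E[payout] = (1/9)·1 + (8/9)·26 = 209/9
≈ $23.22

$23.22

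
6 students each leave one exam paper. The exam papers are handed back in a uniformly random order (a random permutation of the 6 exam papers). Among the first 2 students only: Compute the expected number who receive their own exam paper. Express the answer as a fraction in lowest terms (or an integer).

Let Xᵢ = 1 if person i gets their own exam paper. For each i, P(Xᵢ=1) = 1/6.
By linearity of expectation, E[X₁+…+X_2] = 2·(1/6) = 1/3.

1/3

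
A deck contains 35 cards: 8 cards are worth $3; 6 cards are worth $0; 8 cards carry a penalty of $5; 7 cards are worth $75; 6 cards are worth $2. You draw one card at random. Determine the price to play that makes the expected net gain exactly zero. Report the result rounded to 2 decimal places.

E[payout] = (8/35)·3 + (6/35)·0 + (8/35)·(-5) + (7/35)·75 + (6/35)·2 = 521/35
Fair fee = E[payout] = 521/35 ≈ $14.89

$14.89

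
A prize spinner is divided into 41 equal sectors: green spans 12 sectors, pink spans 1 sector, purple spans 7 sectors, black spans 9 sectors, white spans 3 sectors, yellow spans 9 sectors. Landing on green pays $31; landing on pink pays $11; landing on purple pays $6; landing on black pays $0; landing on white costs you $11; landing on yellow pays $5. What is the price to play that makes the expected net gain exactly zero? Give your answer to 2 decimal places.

$10.66

E[payout] = (12/41)·31 + (1/41)·11 + (7/41)·6 + (9/41)·0 + (3/41)·(-11) + (9/41)·5 = 437/41
Fair fee = E[payout] = 437/41 ≈ $10.66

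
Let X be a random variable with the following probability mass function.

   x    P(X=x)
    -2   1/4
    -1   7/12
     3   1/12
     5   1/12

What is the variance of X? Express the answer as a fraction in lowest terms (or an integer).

611/144

E[X] = (1/4)·(-2) + (7/12)·(-1) + (1/12)·3 + (1/12)·5 = -5/12
E[X²] = (1/4)·4 + (7/12)·1 + (1/12)·9 + (1/12)·25 = 53/12
Var(X) = 53/12 − (-5/12)² = 611/144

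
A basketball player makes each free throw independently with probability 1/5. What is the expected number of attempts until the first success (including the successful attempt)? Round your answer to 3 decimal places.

5.000

For a geometric distribution, E[trials] = 1/p = 1/(1/5) = 5.
≈ 5.000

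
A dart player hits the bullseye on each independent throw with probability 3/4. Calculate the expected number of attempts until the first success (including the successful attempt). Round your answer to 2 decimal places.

1.33

For a geometric distribution, E[trials] = 1/p = 1/(3/4) = 4/3.
≈ 1.33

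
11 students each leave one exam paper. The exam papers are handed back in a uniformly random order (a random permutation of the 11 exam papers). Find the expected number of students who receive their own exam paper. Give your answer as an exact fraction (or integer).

1

Let Xᵢ = 1 if person i gets their own exam paper. For each i, P(Xᵢ=1) = 1/11.
By linearity of expectation, E[X₁+…+X_11] = 11·(1/11) = 1.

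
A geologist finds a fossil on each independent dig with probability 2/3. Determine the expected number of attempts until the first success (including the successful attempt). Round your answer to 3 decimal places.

For a geometric distribution, E[trials] = 1/p = 1/(2/3) = 3/2.
≈ 1.500

1.500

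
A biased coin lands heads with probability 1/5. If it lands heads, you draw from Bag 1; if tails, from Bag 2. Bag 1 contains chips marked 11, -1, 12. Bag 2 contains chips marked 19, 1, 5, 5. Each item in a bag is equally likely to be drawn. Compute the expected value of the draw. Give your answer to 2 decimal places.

E[X | Bag 1] = (11 − 1 + 12)/3 = 22/3
E[X | Bag 2] = (19 + 1 + 5 + 5)/4 = 15/2
E[X] = (1/5)·22/3 + (4/5)·15/2 = 112/15 ≈ 7.47

7.47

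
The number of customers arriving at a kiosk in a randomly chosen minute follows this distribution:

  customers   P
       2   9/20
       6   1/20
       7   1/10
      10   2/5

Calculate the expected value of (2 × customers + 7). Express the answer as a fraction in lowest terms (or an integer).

94/5

E[2x+7] = (9/20)·11 + (1/20)·19 + (1/10)·21 + (2/5)·27
     = 94/5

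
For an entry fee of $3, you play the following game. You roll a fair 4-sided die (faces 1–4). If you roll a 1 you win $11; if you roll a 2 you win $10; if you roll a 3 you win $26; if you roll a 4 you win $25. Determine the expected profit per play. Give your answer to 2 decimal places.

$15.00

E[payout] = (1/4)·10 + (1/4)·11 + (1/4)·25 + (1/4)·26 = 18
Expected profit = 18 − 3 = 15 ≈ $15.00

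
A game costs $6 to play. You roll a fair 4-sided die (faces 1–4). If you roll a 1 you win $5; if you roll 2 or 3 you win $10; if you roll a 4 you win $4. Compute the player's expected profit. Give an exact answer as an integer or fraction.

5/4 dollars

E[payout] = (1/4)·4 + (1/4)·5 + (1/2)·10 = 29/4
Expected profit = 29/4 − 6 = 5/4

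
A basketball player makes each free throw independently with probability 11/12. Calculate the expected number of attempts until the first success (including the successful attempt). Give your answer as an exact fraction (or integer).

For a geometric distribution, E[trials] = 1/p = 1/(11/12) = 12/11.

12/11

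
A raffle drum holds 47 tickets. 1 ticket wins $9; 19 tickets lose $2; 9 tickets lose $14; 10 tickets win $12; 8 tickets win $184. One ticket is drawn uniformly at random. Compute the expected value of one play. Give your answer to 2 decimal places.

E[payout] = (1/47)·9 + (19/47)·(-2) + (9/47)·(-14) + (10/47)·12 + (8/47)·184 = 1437/47
≈ $30.57

$30.57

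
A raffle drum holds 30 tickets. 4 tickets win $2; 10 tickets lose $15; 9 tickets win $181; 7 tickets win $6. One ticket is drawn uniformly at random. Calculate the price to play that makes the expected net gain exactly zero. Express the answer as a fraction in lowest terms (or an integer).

1529/30 dollars

E[payout] = (4/30)·2 + (10/30)·(-15) + (9/30)·181 + (7/30)·6 = 1529/30
Fair fee = E[payout] = 1529/30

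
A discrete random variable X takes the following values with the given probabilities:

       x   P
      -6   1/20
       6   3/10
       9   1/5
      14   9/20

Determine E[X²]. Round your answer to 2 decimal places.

117.00

E[X²] = (1/20)·36 + (3/10)·36 + (1/5)·81 + (9/20)·196
     = 117 ≈ 117.00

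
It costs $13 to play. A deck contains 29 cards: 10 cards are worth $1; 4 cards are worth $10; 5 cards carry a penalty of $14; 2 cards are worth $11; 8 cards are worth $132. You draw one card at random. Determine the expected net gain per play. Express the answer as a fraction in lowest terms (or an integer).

681/29 dollars

E[payout] = (10/29)·1 + (4/29)·10 + (5/29)·(-14) + (2/29)·11 + (8/29)·132 = 1058/29
Expected profit = 1058/29 − 13 = 681/29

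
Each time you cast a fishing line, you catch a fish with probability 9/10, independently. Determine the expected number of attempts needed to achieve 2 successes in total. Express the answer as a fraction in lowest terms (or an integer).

By linearity (sum of 2 independent geometric waits), E[trials] = 2/p = 2/(9/10) = 20/9.

20/9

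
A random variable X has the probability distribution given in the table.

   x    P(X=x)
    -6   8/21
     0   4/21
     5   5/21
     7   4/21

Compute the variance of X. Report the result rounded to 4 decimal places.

E[X] = (8/21)·(-6) + (4/21)·0 + (5/21)·5 + (4/21)·7 = 5/21
E[X²] = (8/21)·36 + (4/21)·0 + (5/21)·25 + (4/21)·49 = 29
Var(X) = 29 − (5/21)² = 12764/441 ≈ 28.9433

28.9433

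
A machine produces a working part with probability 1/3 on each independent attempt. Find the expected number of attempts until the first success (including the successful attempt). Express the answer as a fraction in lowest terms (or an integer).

For a geometric distribution, E[trials] = 1/p = 1/(1/3) = 3.

3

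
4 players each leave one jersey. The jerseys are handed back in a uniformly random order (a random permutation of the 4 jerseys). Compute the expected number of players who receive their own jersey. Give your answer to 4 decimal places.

1.0000

Let Xᵢ = 1 if person i gets their own jersey. For each i, P(Xᵢ=1) = 1/4.
By linearity of expectation, E[X₁+…+X_4] = 4·(1/4) = 1.
≈ 1.0000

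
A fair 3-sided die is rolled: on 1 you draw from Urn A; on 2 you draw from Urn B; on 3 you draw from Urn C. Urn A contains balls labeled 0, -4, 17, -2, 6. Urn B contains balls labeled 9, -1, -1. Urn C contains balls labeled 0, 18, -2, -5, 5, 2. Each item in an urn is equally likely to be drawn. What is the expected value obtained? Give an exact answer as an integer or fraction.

131/45

E[X | Urn A] = (0 − 4 + 17 − 2 + 6)/5 = 17/5
E[X | Urn B] = (9 − 1 − 1)/3 = 7/3
E[X | Urn C] = (0 + 18 − 2 − 5 + 5 + 2)/6 = 3
E[X] = (1/3)·17/5 + (1/3)·7/3 + (1/3)·3 = 131/45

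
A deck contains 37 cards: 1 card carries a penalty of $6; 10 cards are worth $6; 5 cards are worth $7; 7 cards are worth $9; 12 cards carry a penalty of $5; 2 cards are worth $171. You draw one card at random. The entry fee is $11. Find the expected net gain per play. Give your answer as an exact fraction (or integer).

27/37 dollars

E[payout] = (1/37)·(-6) + (10/37)·6 + (5/37)·7 + (7/37)·9 + (12/37)·(-5) + (2/37)·171 = 434/37
Expected profit = 434/37 − 11 = 27/37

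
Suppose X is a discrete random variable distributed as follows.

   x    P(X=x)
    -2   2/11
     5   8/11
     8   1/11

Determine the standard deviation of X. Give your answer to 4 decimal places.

E[X] = 4, E[X²] = 272/11
Var(X) = E[X²] − (E[X])² = 272/11 − 16 = 96/11
SD(X) = √(96/11) ≈ 2.9542

2.9542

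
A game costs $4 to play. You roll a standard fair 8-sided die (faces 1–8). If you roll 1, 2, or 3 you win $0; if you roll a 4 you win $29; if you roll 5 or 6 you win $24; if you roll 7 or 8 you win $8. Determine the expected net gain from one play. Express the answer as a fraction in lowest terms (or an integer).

E[payout] = (3/8)·0 + (1/4)·8 + (1/4)·24 + (1/8)·29 = 93/8
Expected profit = 93/8 − 4 = 61/8

61/8 dollars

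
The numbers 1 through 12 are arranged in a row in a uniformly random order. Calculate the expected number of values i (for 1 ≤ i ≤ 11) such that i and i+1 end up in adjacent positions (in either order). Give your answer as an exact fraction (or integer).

11/6

For each i ∈ {1,…,11}, let Xᵢ = 1 if i and i+1 are adjacent. P(Xᵢ=1) = 2·(12−1)!/12! = 2/12.
By linearity, E[ΣXᵢ] = (11)·(2/12) = 11/6.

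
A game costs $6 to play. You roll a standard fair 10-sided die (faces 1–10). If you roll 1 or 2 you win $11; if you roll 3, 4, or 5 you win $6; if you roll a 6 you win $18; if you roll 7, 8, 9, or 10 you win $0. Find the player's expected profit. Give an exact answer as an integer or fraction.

-1/5 dollars

E[payout] = (2/5)·0 + (3/10)·6 + (1/5)·11 + (1/10)·18 = 29/5
Expected profit = 29/5 − 6 = -1/5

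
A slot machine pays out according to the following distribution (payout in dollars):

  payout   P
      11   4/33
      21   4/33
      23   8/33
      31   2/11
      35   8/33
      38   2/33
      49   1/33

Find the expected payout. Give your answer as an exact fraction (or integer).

301/11 dollars

E[X] = (4/33)·11 + (4/33)·21 + (8/33)·23 + (2/11)·31 + (8/33)·35 + (2/33)·38 + (1/33)·49
     = 301/11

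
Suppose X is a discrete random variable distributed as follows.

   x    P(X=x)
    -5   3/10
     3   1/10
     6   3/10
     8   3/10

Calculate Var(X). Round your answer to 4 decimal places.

29.4000

E[X] = (3/10)·(-5) + (1/10)·3 + (3/10)·6 + (3/10)·8 = 3
E[X²] = (3/10)·25 + (1/10)·9 + (3/10)·36 + (3/10)·64 = 192/5
Var(X) = 192/5 − (3)² = 147/5 ≈ 29.4000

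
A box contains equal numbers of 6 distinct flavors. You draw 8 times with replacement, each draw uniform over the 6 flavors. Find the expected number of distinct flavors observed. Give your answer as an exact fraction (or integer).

1288991/279936

Let Xⱼ=1 if type j appears at least once. P(Xⱼ=1) = 1 − ((6−1)/6)^8 = 1288991/1679616.
E[#distinct] = 6·1288991/1679616 = 1288991/279936.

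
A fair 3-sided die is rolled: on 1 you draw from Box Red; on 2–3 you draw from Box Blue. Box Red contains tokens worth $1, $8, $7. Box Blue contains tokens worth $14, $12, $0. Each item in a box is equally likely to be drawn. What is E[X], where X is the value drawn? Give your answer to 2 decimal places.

$7.56

E[X | Box Red] = (1 + 8 + 7)/3 = 16/3
E[X | Box Blue] = (14 + 12 + 0)/3 = 26/3
E[X] = (1/3)·16/3 + (2/3)·26/3 = 68/9 ≈ 7.56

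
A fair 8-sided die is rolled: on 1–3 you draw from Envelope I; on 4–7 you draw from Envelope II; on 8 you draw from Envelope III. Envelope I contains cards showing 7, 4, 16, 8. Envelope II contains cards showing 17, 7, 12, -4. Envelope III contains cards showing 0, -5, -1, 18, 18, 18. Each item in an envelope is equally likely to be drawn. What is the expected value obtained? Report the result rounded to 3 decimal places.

8.281

E[X | Envelope I] = (7 + 4 + 16 + 8)/4 = 35/4
E[X | Envelope II] = (17 + 7 + 12 − 4)/4 = 8
E[X | Envelope III] = (0 − 5 − 1 + 18 + 18 + 18)/6 = 8
E[X] = (3/8)·35/4 + (1/2)·8 + (1/8)·8 = 265/32 ≈ 8.281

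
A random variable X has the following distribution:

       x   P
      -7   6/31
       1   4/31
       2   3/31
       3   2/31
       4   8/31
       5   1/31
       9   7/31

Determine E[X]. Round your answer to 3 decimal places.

2.387

E[X] = (6/31)·(-7) + (4/31)·1 + (3/31)·2 + (2/31)·3 + (8/31)·4 + (1/31)·5 + (7/31)·9
     = 74/31 ≈ 2.387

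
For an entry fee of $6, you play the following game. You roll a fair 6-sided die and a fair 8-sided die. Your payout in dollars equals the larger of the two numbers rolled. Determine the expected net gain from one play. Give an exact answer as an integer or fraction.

Distribution of the larger of the two numbers rolled: 1 w.p. 1/48, 2 w.p. 1/16, 3 w.p. 5/48, 4 w.p. 7/48, 5 w.p. 3/16, 6 w.p. 11/48, …
E[payout] = (1/48)·1 + (1/16)·2 + (5/48)·3 + (7/48)·4 + (3/16)·5 + (11/48)·6 + (1/8)·7 + (1/8)·8 = 251/48
Expected profit = 251/48 − 6 = -37/48

-37/48 dollars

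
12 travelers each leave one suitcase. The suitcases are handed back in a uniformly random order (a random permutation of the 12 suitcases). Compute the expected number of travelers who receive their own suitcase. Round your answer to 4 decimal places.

1.0000

Let Xᵢ = 1 if person i gets their own suitcase. For each i, P(Xᵢ=1) = 1/12.
By linearity of expectation, E[X₁+…+X_12] = 12·(1/12) = 1.
≈ 1.0000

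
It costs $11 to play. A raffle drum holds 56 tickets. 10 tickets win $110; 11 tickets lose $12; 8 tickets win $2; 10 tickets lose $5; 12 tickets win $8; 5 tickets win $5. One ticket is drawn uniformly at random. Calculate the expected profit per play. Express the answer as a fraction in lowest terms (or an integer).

439/56 dollars

E[payout] = (10/56)·110 + (11/56)·(-12) + (8/56)·2 + (10/56)·(-5) + (12/56)·8 + (5/56)·5 = 1055/56
Expected profit = 1055/56 − 11 = 439/56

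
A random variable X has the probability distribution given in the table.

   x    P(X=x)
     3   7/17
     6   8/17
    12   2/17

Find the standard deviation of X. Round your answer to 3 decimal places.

E[X] = 93/17, E[X²] = 639/17
Var(X) = E[X²] − (E[X])² = 639/17 − 8649/289 = 2214/289
SD(X) = √(2214/289) ≈ 2.768

2.768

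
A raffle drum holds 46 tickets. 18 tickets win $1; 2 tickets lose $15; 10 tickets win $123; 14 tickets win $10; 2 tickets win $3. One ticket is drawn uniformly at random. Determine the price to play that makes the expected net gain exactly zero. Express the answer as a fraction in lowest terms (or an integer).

682/23 dollars

E[payout] = (18/46)·1 + (2/46)·(-15) + (10/46)·123 + (14/46)·10 + (2/46)·3 = 682/23
Fair fee = E[payout] = 682/23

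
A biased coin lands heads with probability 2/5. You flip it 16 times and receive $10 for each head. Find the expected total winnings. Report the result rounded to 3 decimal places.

$64.000

E[#heads] = 16·2/5 = 32/5 (linearity over flips).
E[winnings] = 10·32/5 = 64.
≈ 64.000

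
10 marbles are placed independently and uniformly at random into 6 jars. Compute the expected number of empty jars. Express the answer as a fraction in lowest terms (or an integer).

Let Xⱼ=1 if jar j is empty. P(Xⱼ=1) = ((6-1)/6)^10 = 9765625/60466176.
By linearity, E[#empty] = 6·9765625/60466176 = 9765625/10077696.

9765625/10077696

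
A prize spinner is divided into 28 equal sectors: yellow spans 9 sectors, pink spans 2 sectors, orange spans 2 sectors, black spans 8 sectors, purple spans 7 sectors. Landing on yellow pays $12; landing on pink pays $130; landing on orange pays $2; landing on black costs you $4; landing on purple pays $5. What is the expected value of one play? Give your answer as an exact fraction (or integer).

375/28 dollars

E[payout] = (9/28)·12 + (2/28)·130 + (2/28)·2 + (8/28)·(-4) + (7/28)·5 = 375/28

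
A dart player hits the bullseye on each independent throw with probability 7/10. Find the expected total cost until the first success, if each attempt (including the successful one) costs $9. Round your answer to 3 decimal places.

E[#attempts] = 1/p = 10/7; E[cost] = 9·10/7 = 90/7.
≈ 12.857

$12.857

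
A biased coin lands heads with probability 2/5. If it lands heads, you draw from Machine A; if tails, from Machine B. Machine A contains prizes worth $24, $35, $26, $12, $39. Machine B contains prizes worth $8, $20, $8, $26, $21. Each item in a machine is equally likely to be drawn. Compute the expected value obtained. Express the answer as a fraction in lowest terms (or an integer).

E[X | Machine A] = (24 + 35 + 26 + 12 + 39)/5 = 136/5
E[X | Machine B] = (8 + 20 + 8 + 26 + 21)/5 = 83/5
E[X] = (2/5)·136/5 + (3/5)·83/5 = 521/25

521/25 dollars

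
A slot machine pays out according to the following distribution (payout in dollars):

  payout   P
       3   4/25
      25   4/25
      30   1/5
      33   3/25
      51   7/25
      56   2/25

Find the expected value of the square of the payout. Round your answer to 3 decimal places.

1391.280

E[X²] = (4/25)·9 + (4/25)·625 + (1/5)·900 + (3/25)·1089 + (7/25)·2601 + (2/25)·3136
     = 34782/25 ≈ 1391.280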